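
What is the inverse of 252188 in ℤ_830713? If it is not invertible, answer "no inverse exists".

442911

gcd(830713, 252188) by repeated division:
830713 = 3·252188 + 74149
252188 = 3·74149 + 29741
74149 = 2·29741 + 14667
29741 = 2·14667 + 407
14667 = 36·407 + 15
407 = 27·15 + 2
15 = 7·2 + 1
2 = 2·1 + 0
The gcd is 1. Working backward:
1 = 15 − 7·2
1 = −7·407 + 190·15
1 = 190·14667 − 6847·407
1 = −6847·29741 + 13884·14667
1 = 13884·74149 − 34615·29741
1 = −34615·252188 + 117729·74149
1 = 117729·830713 − 387802·252188
Thus 252188·(-387802) ≡ 1 (mod 830713); reducing, -387802 mod 830713 = 442911.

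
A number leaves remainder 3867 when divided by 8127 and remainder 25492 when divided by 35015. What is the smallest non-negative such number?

1426092

Write x = 3867 + 8127·k. Then 8127·k ≡ 25492 − 3867 ≡ 21625 (mod 35015).
Need 8127⁻¹ mod 35015. Extended Euclid on (35015, 8127):
35015 = 4*8127 + 2507
8127 = 3*2507 + 606
2507 = 4*606 + 83
606 = 7*83 + 25
83 = 3*25 + 8
25 = 3*8 + 1
8 = 8*1 + 0
Back-substitute:
1 = 25 − 3·8
1 = −3·83 + 10·25
1 = 10·606 − 73·83
1 = −73·2507 + 302·606
1 = 302·8127 − 979·2507
1 = −979·35015 + 4218·8127
8127⁻¹ ≡ 4218 (mod 35015), so k ≡ 4218·21625 ≡ 175 (mod 35015).
x = 3867 + 8127·175 = 1426092.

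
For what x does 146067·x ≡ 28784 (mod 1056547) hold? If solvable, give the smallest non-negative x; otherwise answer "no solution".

First find gcd(146067, 1056547):
1056547 = 7×146067 + 34078
146067 = 4×34078 + 9755
34078 = 3×9755 + 4813
9755 = 2×4813 + 129
4813 = 37×129 + 40
129 = 3×40 + 9
40 = 4×9 + 4
9 = 2×4 + 1
4 = 4×1 + 0
gcd = 1, so a unique solution mod 1056547 exists.
Back-substitute for the Bézout coefficients:
1 = 9 − 2·4
1 = −2·40 + 9·9
1 = 9·129 − 29·40
1 = −29·4813 + 1082·129
1 = 1082·9755 − 2193·4813
1 = −2193·34078 + 7661·9755
1 = 7661·146067 − 32837·34078
1 = −32837·1056547 + 237520·146067
So 146067·(237520) ≡ 1 (mod 1056547), giving 146067⁻¹ ≡ 237520.
x ≡ 146067⁻¹·28784 ≡ 237520·28784 ≡ 916590 (mod 1056547).

916590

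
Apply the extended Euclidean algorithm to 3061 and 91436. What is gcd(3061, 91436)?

1

Apply Euclid's algorithm to 91436 and 3061:
91436 = 29×3061 + 2667
3061 = 1×2667 + 394
2667 = 6×394 + 303
394 = 1×303 + 91
303 = 3×91 + 30
91 = 3×30 + 1
30 = 30×1 + 0
gcd(3061, 91436) = 1.
Working backward:
1 = 91 − 3·30
1 = −3·303 + 10·91
1 = 10·394 − 13·303
1 = −13·2667 + 88·394
1 = 88·3061 − 101·2667
1 = −101·91436 + 3017·3061
So 1 = (-101)·91436 + (3017)·3061.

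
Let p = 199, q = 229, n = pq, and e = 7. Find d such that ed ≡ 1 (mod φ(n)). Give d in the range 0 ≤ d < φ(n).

φ(n) = (p−1)(q−1) = 198·228 = 45144.
Need d with 7·d ≡ 1 (mod 45144). Apply the extended Euclidean algorithm:
45144 = 6449×7 + 1
7 = 7×1 + 0
Back-substitute:
1 = 45144 − 6449·7
So 7·(-6449) ≡ 1 (mod 45144), hence d ≡ -6449 ≡ 38695 (mod 45144).

38695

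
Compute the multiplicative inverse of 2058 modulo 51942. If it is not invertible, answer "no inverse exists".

Compute gcd(2058, 51942):
51942 = 25×2058 + 492
2058 = 4×492 + 90
492 = 5×90 + 42
90 = 2×42 + 6
42 = 7×6 + 0
The gcd is 6, not 1, hence no inverse exists.

no inverse exists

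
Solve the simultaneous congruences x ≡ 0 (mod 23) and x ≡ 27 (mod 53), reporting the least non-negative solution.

345

Write x = 0 + 23·k. Then 23·k ≡ 27 − 0 ≡ 27 (mod 53).
Need 23⁻¹ mod 53. Extended Euclid on (53, 23):
53 = 2·23 + 7
23 = 3·7 + 2
7 = 3·2 + 1
2 = 2·1 + 0
Back-substitute:
1 = 7 − 3·2
1 = −3·23 + 10·7
1 = 10·53 − 23·23
23⁻¹ ≡ 30 (mod 53), so k ≡ 30·27 ≡ 15 (mod 53).
x = 0 + 23·15 = 345.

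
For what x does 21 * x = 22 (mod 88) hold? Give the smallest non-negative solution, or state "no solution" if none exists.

22

First find gcd(21, 88):
88 = 4*21 + 4
21 = 5*4 + 1
4 = 4*1 + 0
gcd = 1, so a unique solution mod 88 exists.
Back-substitute for the Bézout coefficients:
1 = 21 − 5·4
1 = −5·88 + 21·21
So 21·(21) ≡ 1 (mod 88), giving 21⁻¹ ≡ 21.
x ≡ 21⁻¹·22 ≡ 21·22 ≡ 22 (mod 88).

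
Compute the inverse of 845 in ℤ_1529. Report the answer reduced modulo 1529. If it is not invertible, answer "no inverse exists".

Run Euclid on (1529, 845):
1529 = 1*845 + 684
845 = 1*684 + 161
684 = 4*161 + 40
161 = 4*40 + 1
40 = 40*1 + 0
The gcd is 1. Working backward:
1 = 161 − 4·40
1 = −4·684 + 17·161
1 = 17·845 − 21·684
1 = −21·1529 + 38·845
So 845·38 ≡ 1 (mod 1529).

38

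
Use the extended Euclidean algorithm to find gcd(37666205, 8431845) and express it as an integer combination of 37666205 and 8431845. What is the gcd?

Apply Euclid's algorithm to 37666205 and 8431845:
37666205 = 4·8431845 + 3938825
8431845 = 2·3938825 + 554195
3938825 = 7·554195 + 59460
554195 = 9·59460 + 19055
59460 = 3·19055 + 2295
19055 = 8·2295 + 695
2295 = 3·695 + 210
695 = 3·210 + 65
210 = 3·65 + 15
65 = 4·15 + 5
15 = 3·5 + 0
gcd(37666205, 8431845) = 5.
Back-substituting:
5 = 65 − 4·15
5 = −4·210 + 13·65
5 = 13·695 − 43·210
5 = −43·2295 + 142·695
5 = 142·19055 − 1179·2295
5 = −1179·59460 + 3679·19055
5 = 3679·554195 − 34290·59460
5 = −34290·3938825 + 243709·554195
5 = 243709·8431845 − 521708·3938825
5 = −521708·37666205 + 2330541·8431845
So 5 = (-521708)·37666205 + (2330541)·8431845.

5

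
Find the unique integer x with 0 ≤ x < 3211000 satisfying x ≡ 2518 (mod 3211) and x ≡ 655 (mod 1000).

217655

Write x = 2518 + 3211·k. Then 3211·k ≡ 655 − 2518 ≡ 137 (mod 1000).
Need 3211⁻¹ mod 1000. Extended Euclid on (1000, 211):
1000 = 4·211 + 156
211 = 1·156 + 55
156 = 2·55 + 46
55 = 1·46 + 9
46 = 5·9 + 1
9 = 9·1 + 0
Back-substitute:
1 = 46 − 5·9
1 = −5·55 + 6·46
1 = 6·156 − 17·55
1 = −17·211 + 23·156
1 = 23·1000 − 109·211
3211⁻¹ ≡ 891 (mod 1000), so k ≡ 891·137 ≡ 67 (mod 1000).
x = 2518 + 3211·67 = 217655.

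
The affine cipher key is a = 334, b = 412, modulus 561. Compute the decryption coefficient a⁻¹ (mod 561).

Run Euclid on (561, 334):
561 = 1·334 + 227
334 = 1·227 + 107
227 = 2·107 + 13
107 = 8·13 + 3
13 = 4·3 + 1
3 = 3·1 + 0
gcd = 1, so the inverse exists. Back-substitute:
1 = 13 − 4·3
1 = −4·107 + 33·13
1 = 33·227 − 70·107
1 = −70·334 + 103·227
1 = 103·561 − 173·334
Thus 334·(-173) ≡ 1 (mod 561); reducing, -173 mod 561 = 388.

388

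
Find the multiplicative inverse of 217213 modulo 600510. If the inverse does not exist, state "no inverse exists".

457867

Extended Euclidean algorithm:
600510 = 2·217213 + 166084
217213 = 1·166084 + 51129
166084 = 3·51129 + 12697
51129 = 4·12697 + 341
12697 = 37·341 + 80
341 = 4·80 + 21
80 = 3·21 + 17
21 = 1·17 + 4
17 = 4·4 + 1
4 = 4·1 + 0
The gcd is 1. Working backward:
1 = 17 − 4·4
1 = −4·21 + 5·17
1 = 5·80 − 19·21
1 = −19·341 + 81·80
1 = 81·12697 − 3016·341
1 = −3016·51129 + 12145·12697
1 = 12145·166084 − 39451·51129
1 = −39451·217213 + 51596·166084
1 = 51596·600510 − 142643·217213
So 217213·(-142643) ≡ 1 (mod 600510), and -142643 ≡ 457867 (mod 600510).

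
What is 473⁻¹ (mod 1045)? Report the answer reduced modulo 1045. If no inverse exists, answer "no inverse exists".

no inverse exists

Euclidean algorithm on 1045, 473:
1045 = 2×473 + 99
473 = 4×99 + 77
99 = 1×77 + 22
77 = 3×22 + 11
22 = 2×11 + 0
The gcd is 11, not 1, hence no inverse exists.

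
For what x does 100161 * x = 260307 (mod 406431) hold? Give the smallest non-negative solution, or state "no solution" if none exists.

First find gcd(100161, 406431):
406431 = 4×100161 + 5787
100161 = 17×5787 + 1782
5787 = 3×1782 + 441
1782 = 4×441 + 18
441 = 24×18 + 9
18 = 2×9 + 0
gcd = 9 and 9 | 260307, so solutions exist. Divide through by 9: 11129x ≡ 28923 (mod 45159).
Now find 11129⁻¹ mod 45159:
45159 = 4*11129 + 643
11129 = 17*643 + 198
643 = 3*198 + 49
198 = 4*49 + 2
49 = 24*2 + 1
2 = 2*1 + 0
Back-substitute:
1 = 49 − 24·2
1 = −24·198 + 97·49
1 = 97·643 − 315·198
1 = −315·11129 + 5452·643
1 = 5452·45159 − 22123·11129
So 11129·(-22123) ≡ 1 (mod 45159), i.e. 11129⁻¹ ≡ 23036.
Then x ≡ 23036·28923 ≡ 39501 (mod 45159); the smallest non-negative solution is x = 39501.

39501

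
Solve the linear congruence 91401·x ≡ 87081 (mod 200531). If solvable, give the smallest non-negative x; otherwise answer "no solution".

First find gcd(91401, 200531):
200531 = 2*91401 + 17729
91401 = 5*17729 + 2756
17729 = 6*2756 + 1193
2756 = 2*1193 + 370
1193 = 3*370 + 83
370 = 4*83 + 38
83 = 2*38 + 7
38 = 5*7 + 3
7 = 2*3 + 1
3 = 3*1 + 0
gcd = 1, so a unique solution mod 200531 exists.
Back-substitute for the Bézout coefficients:
1 = 7 − 2·3
1 = −2·38 + 11·7
1 = 11·83 − 24·38
1 = −24·370 + 107·83
1 = 107·1193 − 345·370
1 = −345·2756 + 797·1193
1 = 797·17729 − 5127·2756
1 = −5127·91401 + 26432·17729
1 = 26432·200531 − 57991·91401
So 91401·(-57991) ≡ 1 (mod 200531), giving 91401⁻¹ ≡ 142540.
x ≡ 91401⁻¹·87081 ≡ 142540·87081 ≡ 57902 (mod 200531).

57902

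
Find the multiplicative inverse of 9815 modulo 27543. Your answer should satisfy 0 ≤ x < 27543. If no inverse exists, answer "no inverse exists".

21041

gcd(27543, 9815) by repeated division:
27543 = 2·9815 + 7913
9815 = 1·7913 + 1902
7913 = 4·1902 + 305
1902 = 6·305 + 72
305 = 4·72 + 17
72 = 4·17 + 4
17 = 4·4 + 1
4 = 4·1 + 0
gcd = 1, so the inverse exists. Back-substitute:
1 = 17 − 4·4
1 = −4·72 + 17·17
1 = 17·305 − 72·72
1 = −72·1902 + 449·305
1 = 449·7913 − 1868·1902
1 = −1868·9815 + 2317·7913
1 = 2317·27543 − 6502·9815
Thus 9815·(-6502) ≡ 1 (mod 27543); reducing, -6502 mod 27543 = 21041.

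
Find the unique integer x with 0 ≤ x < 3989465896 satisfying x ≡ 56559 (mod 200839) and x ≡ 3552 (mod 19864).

Write x = 56559 + 200839·k. Then 200839·k ≡ 3552 − 56559 ≡ 6585 (mod 19864).
Need 200839⁻¹ mod 19864. Extended Euclid on (19864, 2199):
19864 = 9*2199 + 73
2199 = 30*73 + 9
73 = 8*9 + 1
9 = 9*1 + 0
Back-substitute:
1 = 73 − 8·9
1 = −8·2199 + 241·73
1 = 241·19864 − 2177·2199
200839⁻¹ ≡ 17687 (mod 19864), so k ≡ 17687·6585 ≡ 6263 (mod 19864).
x = 56559 + 200839·6263 = 1257911216.

1257911216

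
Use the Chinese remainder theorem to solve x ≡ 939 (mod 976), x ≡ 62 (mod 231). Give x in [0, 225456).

32171

Write x = 939 + 976·k. Then 976·k ≡ 62 − 939 ≡ 47 (mod 231).
Need 976⁻¹ mod 231. Extended Euclid on (231, 52):
231 = 4·52 + 23
52 = 2·23 + 6
23 = 3·6 + 5
6 = 1·5 + 1
5 = 5·1 + 0
Back-substitute:
1 = 6 − 5
1 = −23 + 4·6
1 = 4·52 − 9·23
1 = −9·231 + 40·52
976⁻¹ ≡ 40 (mod 231), so k ≡ 40·47 ≡ 32 (mod 231).
x = 939 + 976·32 = 32171.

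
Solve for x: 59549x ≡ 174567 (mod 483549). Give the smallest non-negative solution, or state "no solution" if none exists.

First find gcd(59549, 483549):
483549 = 8×59549 + 7157
59549 = 8×7157 + 2293
7157 = 3×2293 + 278
2293 = 8×278 + 69
278 = 4×69 + 2
69 = 34×2 + 1
2 = 2×1 + 0
gcd = 1, so a unique solution mod 483549 exists.
Back-substitute for the Bézout coefficients:
1 = 69 − 34·2
1 = −34·278 + 137·69
1 = 137·2293 − 1130·278
1 = −1130·7157 + 3527·2293
1 = 3527·59549 − 29346·7157
1 = −29346·483549 + 238295·59549
So 59549·(238295) ≡ 1 (mod 483549), giving 59549⁻¹ ≡ 238295.
x ≡ 59549⁻¹·174567 ≡ 238295·174567 ≡ 173442 (mod 483549).

173442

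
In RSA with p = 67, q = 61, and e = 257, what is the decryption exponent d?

1433

φ(n) = (p−1)(q−1) = 66·60 = 3960.
Need d with 257·d ≡ 1 (mod 3960). Apply the extended Euclidean algorithm:
3960 = 15·257 + 105
257 = 2·105 + 47
105 = 2·47 + 11
47 = 4·11 + 3
11 = 3·3 + 2
3 = 1·2 + 1
2 = 2·1 + 0
Back-substitute:
1 = 3 − 2
1 = −11 + 4·3
1 = 4·47 − 17·11
1 = −17·105 + 38·47
1 = 38·257 − 93·105
1 = −93·3960 + 1433·257
So 257·1433 ≡ 1 (mod 3960), hence d = 1433.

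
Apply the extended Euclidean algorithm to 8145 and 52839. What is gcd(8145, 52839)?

Apply Euclid's algorithm to 52839 and 8145:
52839 = 6×8145 + 3969
8145 = 2×3969 + 207
3969 = 19×207 + 36
207 = 5×36 + 27
36 = 1×27 + 9
27 = 3×9 + 0
gcd(8145, 52839) = 9.
Working backward:
9 = 36 − 27
9 = −207 + 6·36
9 = 6·3969 − 115·207
9 = −115·8145 + 236·3969
9 = 236·52839 − 1531·8145
So 9 = (236)·52839 + (-1531)·8145.

9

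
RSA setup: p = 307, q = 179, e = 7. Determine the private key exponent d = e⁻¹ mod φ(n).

46687

φ(n) = (p−1)(q−1) = 306·178 = 54468.
Need d with 7·d ≡ 1 (mod 54468). Apply the extended Euclidean algorithm:
54468 = 7781·7 + 1
7 = 7·1 + 0
Back-substitute:
1 = 54468 − 7781·7
So 7·(-7781) ≡ 1 (mod 54468), hence d ≡ -7781 ≡ 46687 (mod 54468).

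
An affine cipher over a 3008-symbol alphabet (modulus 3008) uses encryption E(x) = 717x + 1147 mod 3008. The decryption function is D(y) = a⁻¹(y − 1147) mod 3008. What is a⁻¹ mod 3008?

709

gcd(3008, 717) by repeated division:
3008 = 4·717 + 140
717 = 5·140 + 17
140 = 8·17 + 4
17 = 4·4 + 1
4 = 4·1 + 0
gcd = 1, so the inverse exists. Back-substitute:
1 = 17 − 4·4
1 = −4·140 + 33·17
1 = 33·717 − 169·140
1 = −169·3008 + 709·717
So 717·709 ≡ 1 (mod 3008).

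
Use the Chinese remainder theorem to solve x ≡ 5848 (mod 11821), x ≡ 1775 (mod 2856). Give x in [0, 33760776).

Write x = 5848 + 11821·k. Then 11821·k ≡ 1775 − 5848 ≡ 1639 (mod 2856).
Need 11821⁻¹ mod 2856. Extended Euclid on (2856, 397):
2856 = 7×397 + 77
397 = 5×77 + 12
77 = 6×12 + 5
12 = 2×5 + 2
5 = 2×2 + 1
2 = 2×1 + 0
Back-substitute:
1 = 5 − 2·2
1 = −2·12 + 5·5
1 = 5·77 − 32·12
1 = −32·397 + 165·77
1 = 165·2856 − 1187·397
11821⁻¹ ≡ 1669 (mod 2856), so k ≡ 1669·1639 ≡ 2299 (mod 2856).
x = 5848 + 11821·2299 = 27182327.

27182327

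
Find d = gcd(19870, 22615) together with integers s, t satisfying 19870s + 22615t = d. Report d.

Apply Euclid's algorithm to 22615 and 19870:
22615 = 1·19870 + 2745
19870 = 7·2745 + 655
2745 = 4·655 + 125
655 = 5·125 + 30
125 = 4·30 + 5
30 = 6·5 + 0
gcd(19870, 22615) = 5.
Back-substituting:
5 = 125 − 4·30
5 = −4·655 + 21·125
5 = 21·2745 − 88·655
5 = −88·19870 + 637·2745
5 = 637·22615 − 725·19870
So 5 = (637)·22615 + (-725)·19870.

5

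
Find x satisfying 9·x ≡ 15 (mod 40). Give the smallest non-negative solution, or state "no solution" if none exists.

15

First find gcd(9, 40):
40 = 4×9 + 4
9 = 2×4 + 1
4 = 4×1 + 0
gcd = 1, so a unique solution mod 40 exists.
Back-substitute for the Bézout coefficients:
1 = 9 − 2·4
1 = −2·40 + 9·9
So 9·(9) ≡ 1 (mod 40), giving 9⁻¹ ≡ 9.
x ≡ 9⁻¹·15 ≡ 9·15 ≡ 15 (mod 40).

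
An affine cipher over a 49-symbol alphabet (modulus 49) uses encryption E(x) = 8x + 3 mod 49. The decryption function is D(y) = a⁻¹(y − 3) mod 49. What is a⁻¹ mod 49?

Extended Euclidean algorithm:
49 = 6·8 + 1
8 = 8·1 + 0
gcd = 1, so the inverse exists. Back-substitute:
1 = 49 − 6·8
So 8·(-6) ≡ 1 (mod 49), and -6 ≡ 43 (mod 49).

43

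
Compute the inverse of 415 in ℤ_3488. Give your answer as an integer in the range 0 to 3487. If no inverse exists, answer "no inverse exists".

gcd(3488, 415) by repeated division:
3488 = 8·415 + 168
415 = 2·168 + 79
168 = 2·79 + 10
79 = 7·10 + 9
10 = 1·9 + 1
9 = 9·1 + 0
gcd = 1, so the inverse exists. Back-substitute:
1 = 10 − 9
1 = −79 + 8·10
1 = 8·168 − 17·79
1 = −17·415 + 42·168
1 = 42·3488 − 353·415
So 415·(-353) ≡ 1 (mod 3488), and -353 ≡ 3135 (mod 3488).

3135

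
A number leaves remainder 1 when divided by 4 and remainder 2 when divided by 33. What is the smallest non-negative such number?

Write x = 1 + 4·k. Then 4·k ≡ 2 − 1 ≡ 1 (mod 33).
Need 4⁻¹ mod 33. Extended Euclid on (33, 4):
33 = 8·4 + 1
4 = 4·1 + 0
Back-substitute:
1 = 33 − 8·4
4⁻¹ ≡ 25 (mod 33), so k ≡ 25·1 ≡ 25 (mod 33).
x = 1 + 4·25 = 101.

101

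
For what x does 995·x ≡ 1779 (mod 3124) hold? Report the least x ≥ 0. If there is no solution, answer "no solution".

501

First find gcd(995, 3124):
3124 = 3·995 + 139
995 = 7·139 + 22
139 = 6·22 + 7
22 = 3·7 + 1
7 = 7·1 + 0
gcd = 1, so a unique solution mod 3124 exists.
Back-substitute for the Bézout coefficients:
1 = 22 − 3·7
1 = −3·139 + 19·22
1 = 19·995 − 136·139
1 = −136·3124 + 427·995
So 995·(427) ≡ 1 (mod 3124), giving 995⁻¹ ≡ 427.
x ≡ 995⁻¹·1779 ≡ 427·1779 ≡ 501 (mod 3124).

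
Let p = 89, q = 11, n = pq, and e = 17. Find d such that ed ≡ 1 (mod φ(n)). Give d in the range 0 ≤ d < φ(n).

673

φ(n) = (p−1)(q−1) = 88·10 = 880.
Need d with 17·d ≡ 1 (mod 880). Apply the extended Euclidean algorithm:
880 = 51·17 + 13
17 = 1·13 + 4
13 = 3·4 + 1
4 = 4·1 + 0
Back-substitute:
1 = 13 − 3·4
1 = −3·17 + 4·13
1 = 4·880 − 207·17
So 17·(-207) ≡ 1 (mod 880), hence d ≡ -207 ≡ 673 (mod 880).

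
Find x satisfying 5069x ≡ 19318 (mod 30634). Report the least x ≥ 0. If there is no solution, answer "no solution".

First find gcd(5069, 30634):
30634 = 6*5069 + 220
5069 = 23*220 + 9
220 = 24*9 + 4
9 = 2*4 + 1
4 = 4*1 + 0
gcd = 1, so a unique solution mod 30634 exists.
Back-substitute for the Bézout coefficients:
1 = 9 − 2·4
1 = −2·220 + 49·9
1 = 49·5069 − 1129·220
1 = −1129·30634 + 6823·5069
So 5069·(6823) ≡ 1 (mod 30634), giving 5069⁻¹ ≡ 6823.
x ≡ 5069⁻¹·19318 ≡ 6823·19318 ≡ 19246 (mod 30634).

19246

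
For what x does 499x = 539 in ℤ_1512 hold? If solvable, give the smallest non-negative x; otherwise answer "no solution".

1001

First find gcd(499, 1512):
1512 = 3×499 + 15
499 = 33×15 + 4
15 = 3×4 + 3
4 = 1×3 + 1
3 = 3×1 + 0
gcd = 1, so a unique solution mod 1512 exists.
Back-substitute for the Bézout coefficients:
1 = 4 − 3
1 = −15 + 4·4
1 = 4·499 − 133·15
1 = −133·1512 + 403·499
So 499·(403) ≡ 1 (mod 1512), giving 499⁻¹ ≡ 403.
x ≡ 499⁻¹·539 ≡ 403·539 ≡ 1001 (mod 1512).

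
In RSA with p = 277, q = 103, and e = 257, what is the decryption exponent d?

φ(n) = (p−1)(q−1) = 276·102 = 28152.
Need d with 257·d ≡ 1 (mod 28152). Apply the extended Euclidean algorithm:
28152 = 109·257 + 139
257 = 1·139 + 118
139 = 1·118 + 21
118 = 5·21 + 13
21 = 1·13 + 8
13 = 1·8 + 5
8 = 1·5 + 3
5 = 1·3 + 2
3 = 1·2 + 1
2 = 2·1 + 0
Back-substitute:
1 = 3 − 2
1 = −5 + 2·3
1 = 2·8 − 3·5
1 = −3·13 + 5·8
1 = 5·21 − 8·13
1 = −8·118 + 45·21
1 = 45·139 − 53·118
1 = −53·257 + 98·139
1 = 98·28152 − 10735·257
So 257·(-10735) ≡ 1 (mod 28152), hence d ≡ -10735 ≡ 17417 (mod 28152).

17417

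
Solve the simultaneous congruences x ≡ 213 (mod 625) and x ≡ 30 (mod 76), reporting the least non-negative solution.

Write x = 213 + 625·k. Then 625·k ≡ 30 − 213 ≡ 45 (mod 76).
Need 625⁻¹ mod 76. Extended Euclid on (76, 17):
76 = 4·17 + 8
17 = 2·8 + 1
8 = 8·1 + 0
Back-substitute:
1 = 17 − 2·8
1 = −2·76 + 9·17
625⁻¹ ≡ 9 (mod 76), so k ≡ 9·45 ≡ 25 (mod 76).
x = 213 + 625·25 = 15838.

15838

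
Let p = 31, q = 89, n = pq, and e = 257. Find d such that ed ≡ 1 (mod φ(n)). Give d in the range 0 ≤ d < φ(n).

113

φ(n) = (p−1)(q−1) = 30·88 = 2640.
Need d with 257·d ≡ 1 (mod 2640). Apply the extended Euclidean algorithm:
2640 = 10·257 + 70
257 = 3·70 + 47
70 = 1·47 + 23
47 = 2·23 + 1
23 = 23·1 + 0
Back-substitute:
1 = 47 − 2·23
1 = −2·70 + 3·47
1 = 3·257 − 11·70
1 = −11·2640 + 113·257
So 257·113 ≡ 1 (mod 2640), hence d = 113.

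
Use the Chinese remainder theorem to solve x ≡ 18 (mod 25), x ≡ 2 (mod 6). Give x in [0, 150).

Write x = 18 + 25·k. Then 25·k ≡ 2 − 18 ≡ 2 (mod 6).
Need 25⁻¹ mod 6. Extended Euclid on (6, 1):
6 = 6·1 + 0
25⁻¹ ≡ 1 (mod 6), so k ≡ 1·2 ≡ 2 (mod 6).
x = 18 + 25·2 = 68.

68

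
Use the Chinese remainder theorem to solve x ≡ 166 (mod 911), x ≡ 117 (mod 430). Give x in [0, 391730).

283487

Write x = 166 + 911·k. Then 911·k ≡ 117 − 166 ≡ 381 (mod 430).
Need 911⁻¹ mod 430. Extended Euclid on (430, 51):
430 = 8×51 + 22
51 = 2×22 + 7
22 = 3×7 + 1
7 = 7×1 + 0
Back-substitute:
1 = 22 − 3·7
1 = −3·51 + 7·22
1 = 7·430 − 59·51
911⁻¹ ≡ 371 (mod 430), so k ≡ 371·381 ≡ 311 (mod 430).
x = 166 + 911·311 = 283487.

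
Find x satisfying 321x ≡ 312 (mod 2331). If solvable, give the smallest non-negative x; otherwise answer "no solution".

First find gcd(321, 2331):
2331 = 7×321 + 84
321 = 3×84 + 69
84 = 1×69 + 15
69 = 4×15 + 9
15 = 1×9 + 6
9 = 1×6 + 3
6 = 2×3 + 0
gcd = 3 and 3 | 312, so solutions exist. Divide through by 3: 107x ≡ 104 (mod 777).
Now find 107⁻¹ mod 777:
777 = 7·107 + 28
107 = 3·28 + 23
28 = 1·23 + 5
23 = 4·5 + 3
5 = 1·3 + 2
3 = 1·2 + 1
2 = 2·1 + 0
Back-substitute:
1 = 3 − 2
1 = −5 + 2·3
1 = 2·23 − 9·5
1 = −9·28 + 11·23
1 = 11·107 − 42·28
1 = −42·777 + 305·107
So 107⁻¹ ≡ 305 (mod 777).
Then x ≡ 305·104 ≡ 640 (mod 777); the smallest non-negative solution is x = 640.

640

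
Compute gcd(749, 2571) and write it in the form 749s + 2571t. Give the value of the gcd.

Repeated division:
2571 = 3·749 + 324
749 = 2·324 + 101
324 = 3·101 + 21
101 = 4·21 + 17
21 = 1·17 + 4
17 = 4·4 + 1
4 = 4·1 + 0
gcd(749, 2571) = 1.
Back-substituting:
1 = 17 − 4·4
1 = −4·21 + 5·17
1 = 5·101 − 24·21
1 = −24·324 + 77·101
1 = 77·749 − 178·324
1 = −178·2571 + 611·749
So 1 = (-178)·2571 + (611)·749.

1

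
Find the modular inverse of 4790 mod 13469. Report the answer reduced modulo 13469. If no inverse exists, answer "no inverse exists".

Run Euclid on (13469, 4790):
13469 = 2×4790 + 3889
4790 = 1×3889 + 901
3889 = 4×901 + 285
901 = 3×285 + 46
285 = 6×46 + 9
46 = 5×9 + 1
9 = 9×1 + 0
gcd = 1, so the inverse exists. Back-substitute:
1 = 46 − 5·9
1 = −5·285 + 31·46
1 = 31·901 − 98·285
1 = −98·3889 + 423·901
1 = 423·4790 − 521·3889
1 = −521·13469 + 1465·4790
So 4790·1465 ≡ 1 (mod 13469).

1465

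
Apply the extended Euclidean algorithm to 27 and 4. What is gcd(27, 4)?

1

Apply Euclid's algorithm to 27 and 4:
27 = 6*4 + 3
4 = 1*3 + 1
3 = 3*1 + 0
gcd(27, 4) = 1.
Express as a combination:
1 = 4 − 3
1 = −27 + 7·4
So 1 = (-1)·27 + (7)·4.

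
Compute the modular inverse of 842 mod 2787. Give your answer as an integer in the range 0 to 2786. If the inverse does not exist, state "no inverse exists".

1559

Extended Euclidean algorithm:
2787 = 3*842 + 261
842 = 3*261 + 59
261 = 4*59 + 25
59 = 2*25 + 9
25 = 2*9 + 7
9 = 1*7 + 2
7 = 3*2 + 1
2 = 2*1 + 0
The gcd is 1. Working backward:
1 = 7 − 3·2
1 = −3·9 + 4·7
1 = 4·25 − 11·9
1 = −11·59 + 26·25
1 = 26·261 − 115·59
1 = −115·842 + 371·261
1 = 371·2787 − 1228·842
Hence 842⁻¹ ≡ -1228 ≡ 1559 (mod 2787).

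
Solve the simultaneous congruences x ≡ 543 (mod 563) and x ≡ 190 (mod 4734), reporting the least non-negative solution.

Write x = 543 + 563·k. Then 563·k ≡ 190 − 543 ≡ 4381 (mod 4734).
Need 563⁻¹ mod 4734. Extended Euclid on (4734, 563):
4734 = 8·563 + 230
563 = 2·230 + 103
230 = 2·103 + 24
103 = 4·24 + 7
24 = 3·7 + 3
7 = 2·3 + 1
3 = 3·1 + 0
Back-substitute:
1 = 7 − 2·3
1 = −2·24 + 7·7
1 = 7·103 − 30·24
1 = −30·230 + 67·103
1 = 67·563 − 164·230
1 = −164·4734 + 1379·563
563⁻¹ ≡ 1379 (mod 4734), so k ≡ 1379·4381 ≡ 815 (mod 4734).
x = 543 + 563·815 = 459388.

459388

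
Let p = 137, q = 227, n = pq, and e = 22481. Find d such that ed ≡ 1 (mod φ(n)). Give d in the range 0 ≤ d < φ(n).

φ(n) = (p−1)(q−1) = 136·226 = 30736.
Need d with 22481·d ≡ 1 (mod 30736). Apply the extended Euclidean algorithm:
30736 = 1·22481 + 8255
22481 = 2·8255 + 5971
8255 = 1·5971 + 2284
5971 = 2·2284 + 1403
2284 = 1·1403 + 881
1403 = 1·881 + 522
881 = 1·522 + 359
522 = 1·359 + 163
359 = 2·163 + 33
163 = 4·33 + 31
33 = 1·31 + 2
31 = 15·2 + 1
2 = 2·1 + 0
Back-substitute:
1 = 31 − 15·2
1 = −15·33 + 16·31
1 = 16·163 − 79·33
1 = −79·359 + 174·163
1 = 174·522 − 253·359
1 = −253·881 + 427·522
1 = 427·1403 − 680·881
1 = −680·2284 + 1107·1403
1 = 1107·5971 − 2894·2284
1 = −2894·8255 + 4001·5971
1 = 4001·22481 − 10896·8255
1 = −10896·30736 + 14897·22481
So 22481·14897 ≡ 1 (mod 30736), hence d = 14897.

14897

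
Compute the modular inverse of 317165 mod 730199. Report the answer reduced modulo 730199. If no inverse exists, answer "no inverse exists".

609125

Apply the Euclidean algorithm to 730199 and 317165:
730199 = 2×317165 + 95869
317165 = 3×95869 + 29558
95869 = 3×29558 + 7195
29558 = 4×7195 + 778
7195 = 9×778 + 193
778 = 4×193 + 6
193 = 32×6 + 1
6 = 6×1 + 0
Since gcd(317165, 730199) = 1, back-substitute to write 1 as a combination:
1 = 193 − 32·6
1 = −32·778 + 129·193
1 = 129·7195 − 1193·778
1 = −1193·29558 + 4901·7195
1 = 4901·95869 − 15896·29558
1 = −15896·317165 + 52589·95869
1 = 52589·730199 − 121074·317165
So 317165·(-121074) ≡ 1 (mod 730199), and -121074 ≡ 609125 (mod 730199).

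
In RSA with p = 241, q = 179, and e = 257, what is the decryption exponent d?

φ(n) = (p−1)(q−1) = 240·178 = 42720.
Need d with 257·d ≡ 1 (mod 42720). Apply the extended Euclidean algorithm:
42720 = 166·257 + 58
257 = 4·58 + 25
58 = 2·25 + 8
25 = 3·8 + 1
8 = 8·1 + 0
Back-substitute:
1 = 25 − 3·8
1 = −3·58 + 7·25
1 = 7·257 − 31·58
1 = −31·42720 + 5153·257
So 257·5153 ≡ 1 (mod 42720), hence d = 5153.

5153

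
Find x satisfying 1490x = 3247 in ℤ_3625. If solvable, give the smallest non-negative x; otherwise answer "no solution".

no solution

gcd(1490, 3625):
3625 = 2×1490 + 645
1490 = 2×645 + 200
645 = 3×200 + 45
200 = 4×45 + 20
45 = 2×20 + 5
20 = 4×5 + 0
gcd = 5, but 5 ∤ 3247, so the congruence has no solution.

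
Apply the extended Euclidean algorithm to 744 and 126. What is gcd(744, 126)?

Repeated division:
744 = 5×126 + 114
126 = 1×114 + 12
114 = 9×12 + 6
12 = 2×6 + 0
gcd(744, 126) = 6.
Back-substituting:
6 = 114 − 9·12
6 = −9·126 + 10·114
6 = 10·744 − 59·126
So 6 = (10)·744 + (-59)·126.

6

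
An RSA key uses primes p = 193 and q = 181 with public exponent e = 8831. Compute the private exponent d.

16511

φ(n) = (p−1)(q−1) = 192·180 = 34560.
Need d with 8831·d ≡ 1 (mod 34560). Apply the extended Euclidean algorithm:
34560 = 3·8831 + 8067
8831 = 1·8067 + 764
8067 = 10·764 + 427
764 = 1·427 + 337
427 = 1·337 + 90
337 = 3·90 + 67
90 = 1·67 + 23
67 = 2·23 + 21
23 = 1·21 + 2
21 = 10·2 + 1
2 = 2·1 + 0
Back-substitute:
1 = 21 − 10·2
1 = −10·23 + 11·21
1 = 11·67 − 32·23
1 = −32·90 + 43·67
1 = 43·337 − 161·90
1 = −161·427 + 204·337
1 = 204·764 − 365·427
1 = −365·8067 + 3854·764
1 = 3854·8831 − 4219·8067
1 = −4219·34560 + 16511·8831
So 8831·16511 ≡ 1 (mod 34560), hence d = 16511.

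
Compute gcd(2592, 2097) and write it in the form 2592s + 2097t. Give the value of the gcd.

9

Repeated division:
2592 = 1*2097 + 495
2097 = 4*495 + 117
495 = 4*117 + 27
117 = 4*27 + 9
27 = 3*9 + 0
gcd(2592, 2097) = 9.
Express as a combination:
9 = 117 − 4·27
9 = −4·495 + 17·117
9 = 17·2097 − 72·495
9 = −72·2592 + 89·2097
So 9 = (-72)·2592 + (89)·2097.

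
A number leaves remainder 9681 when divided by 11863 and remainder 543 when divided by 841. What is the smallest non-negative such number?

3948197

Write x = 9681 + 11863·k. Then 11863·k ≡ 543 − 9681 ≡ 113 (mod 841).
Need 11863⁻¹ mod 841. Extended Euclid on (841, 89):
841 = 9*89 + 40
89 = 2*40 + 9
40 = 4*9 + 4
9 = 2*4 + 1
4 = 4*1 + 0
Back-substitute:
1 = 9 − 2·4
1 = −2·40 + 9·9
1 = 9·89 − 20·40
1 = −20·841 + 189·89
11863⁻¹ ≡ 189 (mod 841), so k ≡ 189·113 ≡ 332 (mod 841).
x = 9681 + 11863·332 = 3948197.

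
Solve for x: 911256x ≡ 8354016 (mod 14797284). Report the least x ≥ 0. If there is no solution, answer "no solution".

702090

First find gcd(911256, 14797284):
14797284 = 16*911256 + 217188
911256 = 4*217188 + 42504
217188 = 5*42504 + 4668
42504 = 9*4668 + 492
4668 = 9*492 + 240
492 = 2*240 + 12
240 = 20*12 + 0
gcd = 12 and 12 | 8354016, so solutions exist. Divide through by 12: 75938x ≡ 696168 (mod 1233107).
Now find 75938⁻¹ mod 1233107:
1233107 = 16·75938 + 18099
75938 = 4·18099 + 3542
18099 = 5·3542 + 389
3542 = 9·389 + 41
389 = 9·41 + 20
41 = 2·20 + 1
20 = 20·1 + 0
Back-substitute:
1 = 41 − 2·20
1 = −2·389 + 19·41
1 = 19·3542 − 173·389
1 = −173·18099 + 884·3542
1 = 884·75938 − 3709·18099
1 = −3709·1233107 + 60228·75938
So 75938⁻¹ ≡ 60228 (mod 1233107).
Then x ≡ 60228·696168 ≡ 702090 (mod 1233107); the smallest non-negative solution is x = 702090.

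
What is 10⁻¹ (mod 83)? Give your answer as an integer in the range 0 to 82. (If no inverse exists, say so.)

25

Extended Euclidean algorithm:
83 = 8*10 + 3
10 = 3*3 + 1
3 = 3*1 + 0
Since gcd(10, 83) = 1, back-substitute to write 1 as a combination:
1 = 10 − 3·3
1 = −3·83 + 25·10
So 10·25 ≡ 1 (mod 83).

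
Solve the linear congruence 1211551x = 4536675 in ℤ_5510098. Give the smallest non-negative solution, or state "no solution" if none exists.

252075

First find gcd(1211551, 5510098):
5510098 = 4×1211551 + 663894
1211551 = 1×663894 + 547657
663894 = 1×547657 + 116237
547657 = 4×116237 + 82709
116237 = 1×82709 + 33528
82709 = 2×33528 + 15653
33528 = 2×15653 + 2222
15653 = 7×2222 + 99
2222 = 22×99 + 44
99 = 2×44 + 11
44 = 4×11 + 0
gcd = 11 and 11 | 4536675, so solutions exist. Divide through by 11: 110141x ≡ 412425 (mod 500918).
Now find 110141⁻¹ mod 500918:
500918 = 4*110141 + 60354
110141 = 1*60354 + 49787
60354 = 1*49787 + 10567
49787 = 4*10567 + 7519
10567 = 1*7519 + 3048
7519 = 2*3048 + 1423
3048 = 2*1423 + 202
1423 = 7*202 + 9
202 = 22*9 + 4
9 = 2*4 + 1
4 = 4*1 + 0
Back-substitute:
1 = 9 − 2·4
1 = −2·202 + 45·9
1 = 45·1423 − 317·202
1 = −317·3048 + 679·1423
1 = 679·7519 − 1675·3048
1 = −1675·10567 + 2354·7519
1 = 2354·49787 − 11091·10567
1 = −11091·60354 + 13445·49787
1 = 13445·110141 − 24536·60354
1 = −24536·500918 + 111589·110141
So 110141⁻¹ ≡ 111589 (mod 500918).
Then x ≡ 111589·412425 ≡ 252075 (mod 500918); the smallest non-negative solution is x = 252075.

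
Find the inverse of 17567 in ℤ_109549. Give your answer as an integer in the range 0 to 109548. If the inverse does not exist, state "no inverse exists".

Compute gcd(17567, 109549):
109549 = 6*17567 + 4147
17567 = 4*4147 + 979
4147 = 4*979 + 231
979 = 4*231 + 55
231 = 4*55 + 11
55 = 5*11 + 0
gcd(17567, 109549) = 11 ≠ 1, so 17567 has no multiplicative inverse modulo 109549.

no inverse exists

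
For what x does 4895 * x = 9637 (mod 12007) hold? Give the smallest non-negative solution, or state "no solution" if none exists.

First find gcd(4895, 12007):
12007 = 2×4895 + 2217
4895 = 2×2217 + 461
2217 = 4×461 + 373
461 = 1×373 + 88
373 = 4×88 + 21
88 = 4×21 + 4
21 = 5×4 + 1
4 = 4×1 + 0
gcd = 1, so a unique solution mod 12007 exists.
Back-substitute for the Bézout coefficients:
1 = 21 − 5·4
1 = −5·88 + 21·21
1 = 21·373 − 89·88
1 = −89·461 + 110·373
1 = 110·2217 − 529·461
1 = −529·4895 + 1168·2217
1 = 1168·12007 − 2865·4895
So 4895·(-2865) ≡ 1 (mod 12007), giving 4895⁻¹ ≡ 9142.
x ≡ 4895⁻¹·9637 ≡ 9142·9637 ≡ 6095 (mod 12007).

6095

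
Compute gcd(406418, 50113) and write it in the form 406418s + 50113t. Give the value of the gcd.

Repeated division:
406418 = 8×50113 + 5514
50113 = 9×5514 + 487
5514 = 11×487 + 157
487 = 3×157 + 16
157 = 9×16 + 13
16 = 1×13 + 3
13 = 4×3 + 1
3 = 3×1 + 0
gcd(406418, 50113) = 1.
Express as a combination:
1 = 13 − 4·3
1 = −4·16 + 5·13
1 = 5·157 − 49·16
1 = −49·487 + 152·157
1 = 152·5514 − 1721·487
1 = −1721·50113 + 15641·5514
1 = 15641·406418 − 126849·50113
So 1 = (15641)·406418 + (-126849)·50113.

1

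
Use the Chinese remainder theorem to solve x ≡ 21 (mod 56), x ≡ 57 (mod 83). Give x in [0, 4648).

3045

Write x = 21 + 56·k. Then 56·k ≡ 57 − 21 ≡ 36 (mod 83).
Need 56⁻¹ mod 83. Extended Euclid on (83, 56):
83 = 1·56 + 27
56 = 2·27 + 2
27 = 13·2 + 1
2 = 2·1 + 0
Back-substitute:
1 = 27 − 13·2
1 = −13·56 + 27·27
1 = 27·83 − 40·56
56⁻¹ ≡ 43 (mod 83), so k ≡ 43·36 ≡ 54 (mod 83).
x = 21 + 56·54 = 3045.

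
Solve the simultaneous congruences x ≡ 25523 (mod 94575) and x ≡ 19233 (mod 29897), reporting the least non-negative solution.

Write x = 25523 + 94575·k. Then 94575·k ≡ 19233 − 25523 ≡ 23607 (mod 29897).
Need 94575⁻¹ mod 29897. Extended Euclid on (29897, 4884):
29897 = 6×4884 + 593
4884 = 8×593 + 140
593 = 4×140 + 33
140 = 4×33 + 8
33 = 4×8 + 1
8 = 8×1 + 0
Back-substitute:
1 = 33 − 4·8
1 = −4·140 + 17·33
1 = 17·593 − 72·140
1 = −72·4884 + 593·593
1 = 593·29897 − 3630·4884
94575⁻¹ ≡ 26267 (mod 29897), so k ≡ 26267·23607 ≡ 21289 (mod 29897).
x = 25523 + 94575·21289 = 2013432698.

2013432698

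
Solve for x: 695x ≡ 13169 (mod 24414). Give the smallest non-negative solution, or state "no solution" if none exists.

First find gcd(695, 24414):
24414 = 35*695 + 89
695 = 7*89 + 72
89 = 1*72 + 17
72 = 4*17 + 4
17 = 4*4 + 1
4 = 4*1 + 0
gcd = 1, so a unique solution mod 24414 exists.
Back-substitute for the Bézout coefficients:
1 = 17 − 4·4
1 = −4·72 + 17·17
1 = 17·89 − 21·72
1 = −21·695 + 164·89
1 = 164·24414 − 5761·695
So 695·(-5761) ≡ 1 (mod 24414), giving 695⁻¹ ≡ 18653.
x ≡ 695⁻¹·13169 ≡ 18653·13169 ≡ 12103 (mod 24414).

12103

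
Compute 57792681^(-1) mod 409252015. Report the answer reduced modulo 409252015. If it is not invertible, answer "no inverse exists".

Extended Euclidean algorithm:
409252015 = 7·57792681 + 4703248
57792681 = 12·4703248 + 1353705
4703248 = 3·1353705 + 642133
1353705 = 2·642133 + 69439
642133 = 9·69439 + 17182
69439 = 4·17182 + 711
17182 = 24·711 + 118
711 = 6·118 + 3
118 = 39·3 + 1
3 = 3·1 + 0
Since gcd(57792681, 409252015) = 1, back-substitute to write 1 as a combination:
1 = 118 − 39·3
1 = −39·711 + 235·118
1 = 235·17182 − 5679·711
1 = −5679·69439 + 22951·17182
1 = 22951·642133 − 212238·69439
1 = −212238·1353705 + 447427·642133
1 = 447427·4703248 − 1554519·1353705
1 = −1554519·57792681 + 19101655·4703248
1 = 19101655·409252015 − 135266104·57792681
Hence 57792681⁻¹ ≡ -135266104 ≡ 273985911 (mod 409252015).

273985911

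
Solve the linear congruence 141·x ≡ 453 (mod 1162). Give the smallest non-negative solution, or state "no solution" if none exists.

First find gcd(141, 1162):
1162 = 8×141 + 34
141 = 4×34 + 5
34 = 6×5 + 4
5 = 1×4 + 1
4 = 4×1 + 0
gcd = 1, so a unique solution mod 1162 exists.
Back-substitute for the Bézout coefficients:
1 = 5 − 4
1 = −34 + 7·5
1 = 7·141 − 29·34
1 = −29·1162 + 239·141
So 141·(239) ≡ 1 (mod 1162), giving 141⁻¹ ≡ 239.
x ≡ 141⁻¹·453 ≡ 239·453 ≡ 201 (mod 1162).

201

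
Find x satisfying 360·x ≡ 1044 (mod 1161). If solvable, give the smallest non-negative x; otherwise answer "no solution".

First find gcd(360, 1161):
1161 = 3·360 + 81
360 = 4·81 + 36
81 = 2·36 + 9
36 = 4·9 + 0
gcd = 9 and 9 | 1044, so solutions exist. Divide through by 9: 40x ≡ 116 (mod 129).
Now find 40⁻¹ mod 129:
129 = 3×40 + 9
40 = 4×9 + 4
9 = 2×4 + 1
4 = 4×1 + 0
Back-substitute:
1 = 9 − 2·4
1 = −2·40 + 9·9
1 = 9·129 − 29·40
So 40·(-29) ≡ 1 (mod 129), i.e. 40⁻¹ ≡ 100.
Then x ≡ 100·116 ≡ 119 (mod 129); the smallest non-negative solution is x = 119.

119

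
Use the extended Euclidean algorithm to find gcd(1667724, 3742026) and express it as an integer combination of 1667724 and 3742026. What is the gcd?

6

Euclidean algorithm:
3742026 = 2*1667724 + 406578
1667724 = 4*406578 + 41412
406578 = 9*41412 + 33870
41412 = 1*33870 + 7542
33870 = 4*7542 + 3702
7542 = 2*3702 + 138
3702 = 26*138 + 114
138 = 1*114 + 24
114 = 4*24 + 18
24 = 1*18 + 6
18 = 3*6 + 0
gcd(1667724, 3742026) = 6.
Working backward:
6 = 24 − 18
6 = −114 + 5·24
6 = 5·138 − 6·114
6 = −6·3702 + 161·138
6 = 161·7542 − 328·3702
6 = −328·33870 + 1473·7542
6 = 1473·41412 − 1801·33870
6 = −1801·406578 + 17682·41412
6 = 17682·1667724 − 72529·406578
6 = −72529·3742026 + 162740·1667724
So 6 = (-72529)·3742026 + (162740)·1667724.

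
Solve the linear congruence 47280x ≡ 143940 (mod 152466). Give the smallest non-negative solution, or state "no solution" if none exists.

First find gcd(47280, 152466):
152466 = 3×47280 + 10626
47280 = 4×10626 + 4776
10626 = 2×4776 + 1074
4776 = 4×1074 + 480
1074 = 2×480 + 114
480 = 4×114 + 24
114 = 4×24 + 18
24 = 1×18 + 6
18 = 3×6 + 0
gcd = 6 and 6 | 143940, so solutions exist. Divide through by 6: 7880x ≡ 23990 (mod 25411).
Now find 7880⁻¹ mod 25411:
25411 = 3×7880 + 1771
7880 = 4×1771 + 796
1771 = 2×796 + 179
796 = 4×179 + 80
179 = 2×80 + 19
80 = 4×19 + 4
19 = 4×4 + 3
4 = 1×3 + 1
3 = 3×1 + 0
Back-substitute:
1 = 4 − 3
1 = −19 + 5·4
1 = 5·80 − 21·19
1 = −21·179 + 47·80
1 = 47·796 − 209·179
1 = −209·1771 + 465·796
1 = 465·7880 − 2069·1771
1 = −2069·25411 + 6672·7880
So 7880⁻¹ ≡ 6672 (mod 25411).
Then x ≡ 6672·23990 ≡ 22802 (mod 25411); the smallest non-negative solution is x = 22802.

22802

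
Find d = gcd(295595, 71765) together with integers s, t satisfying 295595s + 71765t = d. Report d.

Repeated division:
295595 = 4*71765 + 8535
71765 = 8*8535 + 3485
8535 = 2*3485 + 1565
3485 = 2*1565 + 355
1565 = 4*355 + 145
355 = 2*145 + 65
145 = 2*65 + 15
65 = 4*15 + 5
15 = 3*5 + 0
gcd(295595, 71765) = 5.
Working backward:
5 = 65 − 4·15
5 = −4·145 + 9·65
5 = 9·355 − 22·145
5 = −22·1565 + 97·355
5 = 97·3485 − 216·1565
5 = −216·8535 + 529·3485
5 = 529·71765 − 4448·8535
5 = −4448·295595 + 18321·71765
So 5 = (-4448)·295595 + (18321)·71765.

5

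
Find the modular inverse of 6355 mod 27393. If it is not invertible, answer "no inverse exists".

gcd(27393, 6355) by repeated division:
27393 = 4×6355 + 1973
6355 = 3×1973 + 436
1973 = 4×436 + 229
436 = 1×229 + 207
229 = 1×207 + 22
207 = 9×22 + 9
22 = 2×9 + 4
9 = 2×4 + 1
4 = 4×1 + 0
Since gcd(6355, 27393) = 1, back-substitute to write 1 as a combination:
1 = 9 − 2·4
1 = −2·22 + 5·9
1 = 5·207 − 47·22
1 = −47·229 + 52·207
1 = 52·436 − 99·229
1 = −99·1973 + 448·436
1 = 448·6355 − 1443·1973
1 = −1443·27393 + 6220·6355
So 6355·6220 ≡ 1 (mod 27393).

6220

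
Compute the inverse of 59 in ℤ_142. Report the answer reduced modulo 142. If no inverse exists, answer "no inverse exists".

gcd(142, 59) by repeated division:
142 = 2*59 + 24
59 = 2*24 + 11
24 = 2*11 + 2
11 = 5*2 + 1
2 = 2*1 + 0
gcd = 1, so the inverse exists. Back-substitute:
1 = 11 − 5·2
1 = −5·24 + 11·11
1 = 11·59 − 27·24
1 = −27·142 + 65·59
So 59·65 ≡ 1 (mod 142).

65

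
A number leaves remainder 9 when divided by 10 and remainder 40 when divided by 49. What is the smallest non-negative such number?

89

Write x = 9 + 10·k. Then 10·k ≡ 40 − 9 ≡ 31 (mod 49).
Need 10⁻¹ mod 49. Extended Euclid on (49, 10):
49 = 4·10 + 9
10 = 1·9 + 1
9 = 9·1 + 0
Back-substitute:
1 = 10 − 9
1 = −49 + 5·10
10⁻¹ ≡ 5 (mod 49), so k ≡ 5·31 ≡ 8 (mod 49).
x = 9 + 10·8 = 89.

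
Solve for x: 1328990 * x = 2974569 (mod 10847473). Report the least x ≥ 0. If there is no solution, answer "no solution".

521950

First find gcd(1328990, 10847473):
10847473 = 8×1328990 + 215553
1328990 = 6×215553 + 35672
215553 = 6×35672 + 1521
35672 = 23×1521 + 689
1521 = 2×689 + 143
689 = 4×143 + 117
143 = 1×117 + 26
117 = 4×26 + 13
26 = 2×13 + 0
gcd = 13 and 13 | 2974569, so solutions exist. Divide through by 13: 102230x ≡ 228813 (mod 834421).
Now find 102230⁻¹ mod 834421:
834421 = 8*102230 + 16581
102230 = 6*16581 + 2744
16581 = 6*2744 + 117
2744 = 23*117 + 53
117 = 2*53 + 11
53 = 4*11 + 9
11 = 1*9 + 2
9 = 4*2 + 1
2 = 2*1 + 0
Back-substitute:
1 = 9 − 4·2
1 = −4·11 + 5·9
1 = 5·53 − 24·11
1 = −24·117 + 53·53
1 = 53·2744 − 1243·117
1 = −1243·16581 + 7511·2744
1 = 7511·102230 − 46309·16581
1 = −46309·834421 + 377983·102230
So 102230⁻¹ ≡ 377983 (mod 834421).
Then x ≡ 377983·228813 ≡ 521950 (mod 834421); the smallest non-negative solution is x = 521950.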